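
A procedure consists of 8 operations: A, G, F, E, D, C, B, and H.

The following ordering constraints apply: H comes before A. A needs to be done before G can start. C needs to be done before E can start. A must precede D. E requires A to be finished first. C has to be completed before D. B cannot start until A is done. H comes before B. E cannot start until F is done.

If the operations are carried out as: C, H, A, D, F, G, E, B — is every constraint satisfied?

Yes

Every stated constraint is respected: C sits at position 1, ahead of E at position 7, and each of the other listed pairs likewise has the predecessor earlier in the sequence.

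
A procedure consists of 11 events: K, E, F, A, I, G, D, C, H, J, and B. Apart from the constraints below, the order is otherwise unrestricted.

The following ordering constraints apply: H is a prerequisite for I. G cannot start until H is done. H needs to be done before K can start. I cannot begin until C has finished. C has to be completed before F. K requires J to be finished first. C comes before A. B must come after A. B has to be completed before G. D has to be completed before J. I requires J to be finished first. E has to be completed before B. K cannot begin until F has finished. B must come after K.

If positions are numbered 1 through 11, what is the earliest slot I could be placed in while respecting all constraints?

Working backwards through the constraints from I, its full set of required predecessors is D, C, H, J — 4 of them.
So at minimum 4 events come before I, putting I no earlier than position 5. That position is achievable by scheduling exactly those predecessors first.

5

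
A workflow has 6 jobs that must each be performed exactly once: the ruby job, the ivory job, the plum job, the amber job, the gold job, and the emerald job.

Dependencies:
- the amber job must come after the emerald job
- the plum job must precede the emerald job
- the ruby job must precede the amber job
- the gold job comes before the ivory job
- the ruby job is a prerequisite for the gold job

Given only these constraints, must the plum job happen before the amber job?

Tracing the constraints gives a chain: the plum job → the emerald job → the amber job.
Hence the plum job necessarily comes before the amber job.

Yes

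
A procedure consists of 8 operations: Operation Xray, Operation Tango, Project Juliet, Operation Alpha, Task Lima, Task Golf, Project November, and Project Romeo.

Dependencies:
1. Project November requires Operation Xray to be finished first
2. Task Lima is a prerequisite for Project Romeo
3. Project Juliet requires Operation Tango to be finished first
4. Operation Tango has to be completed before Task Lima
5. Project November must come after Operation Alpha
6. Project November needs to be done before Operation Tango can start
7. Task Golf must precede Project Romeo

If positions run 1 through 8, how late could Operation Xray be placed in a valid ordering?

Every operation that must follow Operation Xray has to come after it. Tracing all chains starting from Operation Xray, those operations are: Operation Tango, Project Juliet, Task Lima, Project November, Project Romeo — 5 in total.
So at least 5 operations follow Operation Xray, putting Operation Xray no later than position 3. That position is achievable by scheduling everything else first.

3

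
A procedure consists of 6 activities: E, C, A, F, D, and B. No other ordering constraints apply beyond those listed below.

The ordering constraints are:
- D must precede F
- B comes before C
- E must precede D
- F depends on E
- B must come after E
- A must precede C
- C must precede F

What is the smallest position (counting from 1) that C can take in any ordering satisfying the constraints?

The activities that are forced before C, directly or transitively, are E, A, B. That's 3 activities.
With 3 mandatory predecessors, the earliest C can sit is position 3+1 = 4, and placing just those 3 first achieves it.

4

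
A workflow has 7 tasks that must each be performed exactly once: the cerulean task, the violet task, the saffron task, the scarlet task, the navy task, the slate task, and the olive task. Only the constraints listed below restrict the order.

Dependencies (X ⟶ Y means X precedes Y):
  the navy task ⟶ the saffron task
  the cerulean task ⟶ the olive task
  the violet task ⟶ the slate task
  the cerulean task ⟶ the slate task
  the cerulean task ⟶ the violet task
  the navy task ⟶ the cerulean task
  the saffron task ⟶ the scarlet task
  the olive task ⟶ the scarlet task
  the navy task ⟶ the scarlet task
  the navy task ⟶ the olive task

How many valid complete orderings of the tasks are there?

26

The navy task is the only task with nothing required before it, so every ordering starts there.
Systematically extending each partial ordering one task at a time and counting, there are 26 complete orderings.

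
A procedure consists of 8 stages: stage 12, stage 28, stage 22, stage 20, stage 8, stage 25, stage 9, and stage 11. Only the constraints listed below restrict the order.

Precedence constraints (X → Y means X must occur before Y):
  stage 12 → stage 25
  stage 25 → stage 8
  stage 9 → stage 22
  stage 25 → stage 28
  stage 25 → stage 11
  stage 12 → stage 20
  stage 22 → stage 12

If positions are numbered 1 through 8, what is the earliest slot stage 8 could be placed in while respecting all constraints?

5

The stages that are forced before stage 8, directly or transitively, are stage 12, stage 22, stage 25, stage 9. That's 4 stages.
So at minimum 4 stages come before stage 8, putting stage 8 no earlier than position 5. That position is achievable by scheduling exactly those predecessors first.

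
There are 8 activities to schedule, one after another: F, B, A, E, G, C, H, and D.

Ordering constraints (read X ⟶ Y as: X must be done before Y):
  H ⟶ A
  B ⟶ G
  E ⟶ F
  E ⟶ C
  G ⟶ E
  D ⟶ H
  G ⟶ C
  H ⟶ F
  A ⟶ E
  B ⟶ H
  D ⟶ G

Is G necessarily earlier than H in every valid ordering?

G and H are not related by any chain of constraints.
So G can come before H or after — it is not forced.

No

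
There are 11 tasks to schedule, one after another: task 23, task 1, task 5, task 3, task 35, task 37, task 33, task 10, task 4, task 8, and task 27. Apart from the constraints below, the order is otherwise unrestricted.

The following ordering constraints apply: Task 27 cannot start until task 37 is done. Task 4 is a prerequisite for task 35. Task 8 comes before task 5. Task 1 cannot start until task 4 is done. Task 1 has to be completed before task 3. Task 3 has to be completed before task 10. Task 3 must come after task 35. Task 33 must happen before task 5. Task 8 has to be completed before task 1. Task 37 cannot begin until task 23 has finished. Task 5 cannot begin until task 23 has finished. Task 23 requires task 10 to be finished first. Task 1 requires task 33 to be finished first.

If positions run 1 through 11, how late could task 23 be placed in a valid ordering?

8

Following every chain forward from task 23, the tasks that must come later are task 5, task 37, task 27 — 3 of them.
With 3 mandatory successors out of 11 tasks total, the latest slot for task 23 is 11−3 = 8, and it's reachable by doing all non-successors before task 23.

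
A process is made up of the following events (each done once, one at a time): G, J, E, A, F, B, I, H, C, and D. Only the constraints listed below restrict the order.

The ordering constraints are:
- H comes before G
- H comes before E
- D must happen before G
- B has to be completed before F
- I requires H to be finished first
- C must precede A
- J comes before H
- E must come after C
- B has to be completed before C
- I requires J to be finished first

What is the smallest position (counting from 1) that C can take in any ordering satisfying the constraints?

2

Working backwards through the constraints from C, its only required predecessor is B.
With 1 mandatory predecessor, the earliest C can sit is position 1+1 = 2, and placing just that one first achieves it.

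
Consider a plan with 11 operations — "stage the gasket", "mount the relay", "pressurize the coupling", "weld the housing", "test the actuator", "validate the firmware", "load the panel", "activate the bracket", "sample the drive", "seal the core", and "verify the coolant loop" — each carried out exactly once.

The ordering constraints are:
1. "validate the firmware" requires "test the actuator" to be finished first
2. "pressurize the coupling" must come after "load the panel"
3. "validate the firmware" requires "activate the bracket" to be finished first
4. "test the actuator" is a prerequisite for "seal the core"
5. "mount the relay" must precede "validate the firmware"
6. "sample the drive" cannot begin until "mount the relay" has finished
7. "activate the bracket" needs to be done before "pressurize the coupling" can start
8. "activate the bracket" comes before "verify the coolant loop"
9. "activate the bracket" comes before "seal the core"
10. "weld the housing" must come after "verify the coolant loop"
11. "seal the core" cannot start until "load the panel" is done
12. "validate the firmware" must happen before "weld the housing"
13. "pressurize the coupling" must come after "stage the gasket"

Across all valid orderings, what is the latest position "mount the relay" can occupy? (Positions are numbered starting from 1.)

8

Following every chain forward from "mount the relay", the operations that must come later are "weld the housing", "validate the firmware", "sample the drive" — 3 of them.
So at least 3 operations follow "mount the relay", putting "mount the relay" no later than position 8. That position is achievable by scheduling everything else first.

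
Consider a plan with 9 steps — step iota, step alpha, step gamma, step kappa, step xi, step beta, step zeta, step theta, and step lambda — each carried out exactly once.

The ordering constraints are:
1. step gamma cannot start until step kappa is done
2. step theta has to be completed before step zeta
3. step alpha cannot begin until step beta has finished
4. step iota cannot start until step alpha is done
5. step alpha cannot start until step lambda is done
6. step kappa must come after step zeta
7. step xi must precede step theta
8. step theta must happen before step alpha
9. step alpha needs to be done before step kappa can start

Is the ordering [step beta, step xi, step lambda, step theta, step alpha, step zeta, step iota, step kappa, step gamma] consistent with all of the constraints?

Yes

Every stated constraint is respected: step beta sits at position 1, ahead of step alpha at position 5, and each of the other listed pairs likewise has the predecessor earlier in the sequence.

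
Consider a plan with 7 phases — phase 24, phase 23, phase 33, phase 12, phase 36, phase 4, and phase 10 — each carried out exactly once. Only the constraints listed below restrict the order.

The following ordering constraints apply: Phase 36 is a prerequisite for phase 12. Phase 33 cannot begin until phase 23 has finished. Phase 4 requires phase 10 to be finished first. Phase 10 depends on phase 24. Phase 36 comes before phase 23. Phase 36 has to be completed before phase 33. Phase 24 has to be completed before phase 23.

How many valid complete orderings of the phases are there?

2 phases have no prerequisites (phase 24, phase 36), so any of them could come first.
Enumerating by repeatedly choosing an available phase (one whose prerequisites are all placed) gives 81 distinct complete orderings.

81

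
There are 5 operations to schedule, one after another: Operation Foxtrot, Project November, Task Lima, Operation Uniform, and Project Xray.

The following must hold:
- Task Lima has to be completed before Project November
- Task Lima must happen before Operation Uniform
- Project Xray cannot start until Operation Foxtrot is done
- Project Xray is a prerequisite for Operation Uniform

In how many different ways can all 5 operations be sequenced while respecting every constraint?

9

2 operations have no prerequisites (Operation Foxtrot, Task Lima), so any of them could come first.
Counting all ways to extend the partial order to a total order gives 9.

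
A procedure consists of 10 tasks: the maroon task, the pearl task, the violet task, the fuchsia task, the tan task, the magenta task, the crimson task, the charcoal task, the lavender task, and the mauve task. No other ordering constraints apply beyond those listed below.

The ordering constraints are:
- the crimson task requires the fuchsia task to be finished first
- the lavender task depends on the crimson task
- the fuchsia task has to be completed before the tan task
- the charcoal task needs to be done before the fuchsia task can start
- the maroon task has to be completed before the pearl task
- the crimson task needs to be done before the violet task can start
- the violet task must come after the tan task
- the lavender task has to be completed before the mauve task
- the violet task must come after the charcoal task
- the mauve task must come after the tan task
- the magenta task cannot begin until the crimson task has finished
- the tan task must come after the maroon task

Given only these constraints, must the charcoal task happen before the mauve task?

Tracing the constraints gives a chain: the charcoal task → the fuchsia task → the tan task → the mauve task.
That forces the charcoal task before the mauve task in every valid schedule.

Yes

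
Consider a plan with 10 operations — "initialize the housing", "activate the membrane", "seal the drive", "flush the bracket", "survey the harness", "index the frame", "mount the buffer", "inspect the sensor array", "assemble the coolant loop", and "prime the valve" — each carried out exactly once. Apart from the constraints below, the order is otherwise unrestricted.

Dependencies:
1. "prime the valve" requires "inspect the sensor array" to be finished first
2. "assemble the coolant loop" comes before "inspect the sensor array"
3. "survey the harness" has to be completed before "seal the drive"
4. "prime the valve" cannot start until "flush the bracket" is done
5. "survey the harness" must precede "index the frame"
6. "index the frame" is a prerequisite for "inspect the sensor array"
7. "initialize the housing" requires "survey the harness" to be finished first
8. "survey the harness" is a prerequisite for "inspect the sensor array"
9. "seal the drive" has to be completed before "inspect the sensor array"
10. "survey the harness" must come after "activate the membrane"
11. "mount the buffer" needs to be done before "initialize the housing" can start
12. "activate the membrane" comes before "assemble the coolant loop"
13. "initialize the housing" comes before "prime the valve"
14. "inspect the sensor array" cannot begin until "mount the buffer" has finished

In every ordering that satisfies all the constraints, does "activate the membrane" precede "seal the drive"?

Yes

Chaining the stated constraints: "activate the membrane" → "survey the harness" → "seal the drive".
That forces "activate the membrane" before "seal the drive" in every valid schedule.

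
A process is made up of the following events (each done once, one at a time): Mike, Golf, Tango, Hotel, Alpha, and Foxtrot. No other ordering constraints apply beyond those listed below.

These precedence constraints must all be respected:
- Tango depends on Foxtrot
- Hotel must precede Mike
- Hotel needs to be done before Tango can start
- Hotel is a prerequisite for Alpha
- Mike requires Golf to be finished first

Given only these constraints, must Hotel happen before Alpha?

Chaining the stated constraints: Hotel → Alpha.
That forces Hotel before Alpha in every valid schedule.

Yes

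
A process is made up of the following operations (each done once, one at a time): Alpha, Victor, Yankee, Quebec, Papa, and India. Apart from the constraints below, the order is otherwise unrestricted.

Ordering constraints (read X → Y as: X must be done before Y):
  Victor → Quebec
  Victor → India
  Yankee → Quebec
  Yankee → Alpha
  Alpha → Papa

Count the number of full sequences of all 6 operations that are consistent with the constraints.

2 operations have no prerequisites (Victor, Yankee), so any of them could come first.
Counting all ways to extend the partial order to a total order gives 35.

35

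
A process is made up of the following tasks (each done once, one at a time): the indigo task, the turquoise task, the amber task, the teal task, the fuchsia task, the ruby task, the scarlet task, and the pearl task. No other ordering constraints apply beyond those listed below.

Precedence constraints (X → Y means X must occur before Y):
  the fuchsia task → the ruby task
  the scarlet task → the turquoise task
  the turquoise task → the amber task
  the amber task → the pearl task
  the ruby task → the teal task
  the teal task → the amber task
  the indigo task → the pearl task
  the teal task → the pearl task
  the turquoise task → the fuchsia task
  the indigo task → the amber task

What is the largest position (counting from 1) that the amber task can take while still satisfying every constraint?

Following the constraints forward from the amber task, its only required successor is the pearl task.
So at least 1 task follows the amber task, putting the amber task no later than position 7. That position is achievable by scheduling everything else first.

7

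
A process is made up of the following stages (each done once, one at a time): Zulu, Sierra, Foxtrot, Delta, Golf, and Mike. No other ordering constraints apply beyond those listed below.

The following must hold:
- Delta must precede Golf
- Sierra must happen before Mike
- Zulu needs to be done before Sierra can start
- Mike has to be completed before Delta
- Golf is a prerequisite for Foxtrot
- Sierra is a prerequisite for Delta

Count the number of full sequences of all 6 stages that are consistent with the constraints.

Only Zulu has no prerequisites, so it must go first.
Continuing from there, at each step only one stage has all its prerequisites placed, so the ordering is fully determined — there is exactly 1.

1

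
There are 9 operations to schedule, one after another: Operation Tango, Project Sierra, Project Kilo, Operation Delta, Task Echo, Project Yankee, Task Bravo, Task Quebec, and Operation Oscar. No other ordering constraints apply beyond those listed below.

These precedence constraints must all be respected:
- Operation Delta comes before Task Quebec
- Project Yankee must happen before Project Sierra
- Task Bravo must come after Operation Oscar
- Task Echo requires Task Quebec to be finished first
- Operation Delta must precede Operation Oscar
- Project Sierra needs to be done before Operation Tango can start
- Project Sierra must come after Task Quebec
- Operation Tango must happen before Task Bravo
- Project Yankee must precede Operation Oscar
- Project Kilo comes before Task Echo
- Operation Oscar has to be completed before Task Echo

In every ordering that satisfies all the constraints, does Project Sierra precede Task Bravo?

Following the dependencies: Project Sierra → Operation Tango → Task Bravo.
Hence Project Sierra necessarily comes before Task Bravo.

Yes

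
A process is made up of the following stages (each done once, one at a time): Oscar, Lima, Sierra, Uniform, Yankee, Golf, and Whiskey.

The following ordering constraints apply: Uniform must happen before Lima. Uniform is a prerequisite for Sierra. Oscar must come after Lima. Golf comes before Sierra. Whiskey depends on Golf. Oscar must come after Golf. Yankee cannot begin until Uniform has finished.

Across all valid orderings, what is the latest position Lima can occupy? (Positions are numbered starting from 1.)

6

Following the constraints forward from Lima, its only required successor is Oscar.
With 1 mandatory successor out of 7 stages total, the latest slot for Lima is 7−1 = 6, and it's reachable by doing all non-successors before Lima.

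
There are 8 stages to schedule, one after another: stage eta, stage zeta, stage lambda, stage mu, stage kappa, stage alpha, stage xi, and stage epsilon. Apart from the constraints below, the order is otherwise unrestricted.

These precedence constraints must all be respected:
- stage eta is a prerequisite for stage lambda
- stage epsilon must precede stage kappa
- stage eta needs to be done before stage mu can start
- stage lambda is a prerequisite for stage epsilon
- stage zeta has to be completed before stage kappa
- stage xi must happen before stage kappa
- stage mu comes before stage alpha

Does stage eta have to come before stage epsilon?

Tracing the constraints gives a chain: stage eta → stage lambda → stage epsilon.
So stage eta must precede stage epsilon in any valid ordering.

Yes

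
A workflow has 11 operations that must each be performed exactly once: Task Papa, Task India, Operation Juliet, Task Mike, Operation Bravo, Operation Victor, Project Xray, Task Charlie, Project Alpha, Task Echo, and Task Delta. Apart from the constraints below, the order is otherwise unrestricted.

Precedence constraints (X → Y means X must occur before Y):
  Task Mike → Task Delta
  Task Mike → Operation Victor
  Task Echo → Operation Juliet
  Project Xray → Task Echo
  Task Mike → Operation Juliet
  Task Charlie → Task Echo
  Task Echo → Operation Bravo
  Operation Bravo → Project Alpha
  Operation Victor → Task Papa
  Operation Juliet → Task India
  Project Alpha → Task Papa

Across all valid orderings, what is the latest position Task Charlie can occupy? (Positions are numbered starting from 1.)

Every operation that must follow Task Charlie has to come after it. Tracing all chains starting from Task Charlie, those operations are: Task Papa, Task India, Operation Juliet, Operation Bravo, Project Alpha, Task Echo — 6 in total.
With 6 mandatory successors out of 11 operations total, the latest slot for Task Charlie is 11−6 = 5, and it's reachable by doing all non-successors before Task Charlie.

5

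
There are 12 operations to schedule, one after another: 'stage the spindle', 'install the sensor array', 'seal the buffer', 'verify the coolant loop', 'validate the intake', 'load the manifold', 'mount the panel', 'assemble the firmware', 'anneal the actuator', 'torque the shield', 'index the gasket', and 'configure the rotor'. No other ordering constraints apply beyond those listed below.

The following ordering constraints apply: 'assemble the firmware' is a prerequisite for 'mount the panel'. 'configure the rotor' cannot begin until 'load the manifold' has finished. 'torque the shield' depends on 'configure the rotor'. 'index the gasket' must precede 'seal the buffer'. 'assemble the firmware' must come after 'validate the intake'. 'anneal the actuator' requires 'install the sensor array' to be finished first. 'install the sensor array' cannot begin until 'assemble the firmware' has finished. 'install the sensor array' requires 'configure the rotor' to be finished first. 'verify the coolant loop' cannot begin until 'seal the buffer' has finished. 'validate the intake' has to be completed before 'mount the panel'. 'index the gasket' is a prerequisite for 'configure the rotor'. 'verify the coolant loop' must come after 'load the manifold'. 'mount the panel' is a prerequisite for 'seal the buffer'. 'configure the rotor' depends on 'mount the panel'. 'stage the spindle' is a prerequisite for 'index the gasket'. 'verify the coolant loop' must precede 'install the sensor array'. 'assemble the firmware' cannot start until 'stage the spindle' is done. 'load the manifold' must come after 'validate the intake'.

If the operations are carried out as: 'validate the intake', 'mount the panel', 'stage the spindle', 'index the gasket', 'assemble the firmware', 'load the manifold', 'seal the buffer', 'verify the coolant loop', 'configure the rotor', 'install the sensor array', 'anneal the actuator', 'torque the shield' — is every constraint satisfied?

No

In the proposed order, 'mount the panel' appears before 'assemble the firmware'.
But one of the constraints requires 'assemble the firmware' before 'mount the panel', so this ordering violates it.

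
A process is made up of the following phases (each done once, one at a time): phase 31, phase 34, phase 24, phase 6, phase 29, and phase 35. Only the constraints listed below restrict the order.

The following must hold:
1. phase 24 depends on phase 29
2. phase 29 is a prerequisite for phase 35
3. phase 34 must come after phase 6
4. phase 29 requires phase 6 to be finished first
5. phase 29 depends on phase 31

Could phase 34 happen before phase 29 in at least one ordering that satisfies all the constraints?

Yes

The constraints leave phase 34 and phase 29 unordered relative to each other; nothing requires phase 29 earlier.
So a valid ordering placing phase 34 earlier than phase 29 exists.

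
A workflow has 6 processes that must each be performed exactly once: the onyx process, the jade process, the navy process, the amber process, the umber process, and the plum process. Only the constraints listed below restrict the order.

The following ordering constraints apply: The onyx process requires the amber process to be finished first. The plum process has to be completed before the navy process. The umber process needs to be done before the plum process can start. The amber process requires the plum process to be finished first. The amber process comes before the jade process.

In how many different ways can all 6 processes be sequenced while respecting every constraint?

8

Only the umber process has no prerequisites, so it must go first.
Enumerating by repeatedly choosing an available process (one whose prerequisites are all placed) gives 8 distinct complete orderings.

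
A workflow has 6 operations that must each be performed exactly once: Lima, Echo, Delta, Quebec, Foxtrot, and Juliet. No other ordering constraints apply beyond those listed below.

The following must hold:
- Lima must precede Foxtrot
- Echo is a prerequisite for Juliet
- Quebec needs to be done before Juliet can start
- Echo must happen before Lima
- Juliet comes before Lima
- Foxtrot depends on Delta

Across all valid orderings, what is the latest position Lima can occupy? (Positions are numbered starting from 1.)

5

Following the constraints forward from Lima, its only required successor is Foxtrot.
So at least 1 operation follows Lima, putting Lima no later than position 5. That position is achievable by scheduling everything else first.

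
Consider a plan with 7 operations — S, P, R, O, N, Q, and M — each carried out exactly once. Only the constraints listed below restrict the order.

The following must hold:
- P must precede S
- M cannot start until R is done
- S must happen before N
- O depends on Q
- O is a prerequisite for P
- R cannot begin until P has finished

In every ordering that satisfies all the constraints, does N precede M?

No chain of constraints connects N to M in either direction.
There exist valid orderings with M before N, so N is not required to come first.

No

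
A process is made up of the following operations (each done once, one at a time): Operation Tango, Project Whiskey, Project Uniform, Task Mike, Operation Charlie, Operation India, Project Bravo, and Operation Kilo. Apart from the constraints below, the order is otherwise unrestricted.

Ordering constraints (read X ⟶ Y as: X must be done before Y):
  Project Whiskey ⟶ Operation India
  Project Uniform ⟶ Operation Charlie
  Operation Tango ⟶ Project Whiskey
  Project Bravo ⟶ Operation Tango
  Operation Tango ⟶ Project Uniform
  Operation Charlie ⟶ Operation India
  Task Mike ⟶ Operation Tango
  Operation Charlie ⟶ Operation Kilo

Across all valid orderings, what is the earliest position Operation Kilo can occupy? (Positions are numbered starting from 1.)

Every operation that must precede Operation Kilo has to come before it. Tracing all chains that end at Operation Kilo, those operations are: Operation Tango, Project Uniform, Task Mike, Operation Charlie, Project Bravo — 5 in total.
So at minimum 5 operations come before Operation Kilo, putting Operation Kilo no earlier than position 6. That position is achievable by scheduling exactly those predecessors first.

6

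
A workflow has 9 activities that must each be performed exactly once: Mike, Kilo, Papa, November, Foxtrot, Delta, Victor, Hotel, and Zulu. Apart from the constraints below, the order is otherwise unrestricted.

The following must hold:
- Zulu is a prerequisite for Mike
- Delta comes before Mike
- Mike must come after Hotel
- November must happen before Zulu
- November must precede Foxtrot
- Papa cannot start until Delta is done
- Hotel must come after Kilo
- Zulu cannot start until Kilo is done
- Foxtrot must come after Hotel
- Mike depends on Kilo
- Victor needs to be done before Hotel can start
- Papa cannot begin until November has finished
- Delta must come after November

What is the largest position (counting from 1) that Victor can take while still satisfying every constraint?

6

Every activity that must follow Victor has to come after it. Tracing all chains starting from Victor, those activities are: Mike, Foxtrot, Hotel — 3 in total.
So at least 3 activities follow Victor, putting Victor no later than position 6. That position is achievable by scheduling everything else first.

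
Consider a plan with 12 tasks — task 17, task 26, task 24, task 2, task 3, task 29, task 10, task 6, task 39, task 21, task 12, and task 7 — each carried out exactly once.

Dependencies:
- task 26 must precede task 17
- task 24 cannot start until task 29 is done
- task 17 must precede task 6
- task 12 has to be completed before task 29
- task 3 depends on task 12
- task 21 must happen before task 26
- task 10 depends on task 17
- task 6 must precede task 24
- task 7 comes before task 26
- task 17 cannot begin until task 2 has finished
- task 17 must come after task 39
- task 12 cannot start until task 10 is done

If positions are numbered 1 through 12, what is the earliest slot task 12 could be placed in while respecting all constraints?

Working backwards through the constraints from task 12, its full set of required predecessors is task 17, task 26, task 2, task 10, task 39, task 21, task 7 — 7 of them.
So at minimum 7 tasks come before task 12, putting task 12 no earlier than position 8. That position is achievable by scheduling exactly those predecessors first.

8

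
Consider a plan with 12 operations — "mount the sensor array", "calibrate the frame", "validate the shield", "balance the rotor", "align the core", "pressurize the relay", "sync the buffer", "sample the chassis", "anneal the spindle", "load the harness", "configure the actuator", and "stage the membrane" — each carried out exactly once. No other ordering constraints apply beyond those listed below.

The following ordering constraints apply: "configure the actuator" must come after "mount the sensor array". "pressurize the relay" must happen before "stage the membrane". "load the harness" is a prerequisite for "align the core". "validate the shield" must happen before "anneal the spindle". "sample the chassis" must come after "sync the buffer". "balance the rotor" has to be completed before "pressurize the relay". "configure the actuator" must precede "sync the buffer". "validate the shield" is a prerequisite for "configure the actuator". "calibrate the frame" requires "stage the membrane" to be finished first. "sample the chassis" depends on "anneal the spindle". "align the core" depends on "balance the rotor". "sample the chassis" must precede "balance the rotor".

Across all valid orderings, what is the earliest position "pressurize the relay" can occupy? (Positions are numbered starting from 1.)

8

Every operation that must precede "pressurize the relay" has to come before it. Tracing all chains that end at "pressurize the relay", those operations are: "mount the sensor array", "validate the shield", "balance the rotor", "sync the buffer", "sample the chassis", "anneal the spindle", "configure the actuator" — 7 in total.
So at minimum 7 operations come before "pressurize the relay", putting "pressurize the relay" no earlier than position 8. That position is achievable by scheduling exactly those predecessors first.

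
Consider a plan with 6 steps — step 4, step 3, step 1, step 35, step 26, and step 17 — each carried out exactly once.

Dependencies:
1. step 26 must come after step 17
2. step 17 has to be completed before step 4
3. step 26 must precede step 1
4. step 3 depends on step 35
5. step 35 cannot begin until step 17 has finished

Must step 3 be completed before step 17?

No

In fact the dependencies run the other way: step 17 → step 35 → step 3.
So step 3 never precedes step 17.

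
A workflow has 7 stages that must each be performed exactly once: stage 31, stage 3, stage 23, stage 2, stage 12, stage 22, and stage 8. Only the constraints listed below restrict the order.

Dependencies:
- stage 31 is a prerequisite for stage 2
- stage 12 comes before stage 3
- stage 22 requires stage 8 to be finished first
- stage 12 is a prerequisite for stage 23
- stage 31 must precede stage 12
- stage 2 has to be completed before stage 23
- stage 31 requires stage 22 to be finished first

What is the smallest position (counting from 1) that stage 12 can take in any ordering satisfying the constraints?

The stages that are forced before stage 12, directly or transitively, are stage 31, stage 22, stage 8. That's 3 stages.
With 3 mandatory predecessors, the earliest stage 12 can sit is position 3+1 = 4, and placing just those 3 first achieves it.

4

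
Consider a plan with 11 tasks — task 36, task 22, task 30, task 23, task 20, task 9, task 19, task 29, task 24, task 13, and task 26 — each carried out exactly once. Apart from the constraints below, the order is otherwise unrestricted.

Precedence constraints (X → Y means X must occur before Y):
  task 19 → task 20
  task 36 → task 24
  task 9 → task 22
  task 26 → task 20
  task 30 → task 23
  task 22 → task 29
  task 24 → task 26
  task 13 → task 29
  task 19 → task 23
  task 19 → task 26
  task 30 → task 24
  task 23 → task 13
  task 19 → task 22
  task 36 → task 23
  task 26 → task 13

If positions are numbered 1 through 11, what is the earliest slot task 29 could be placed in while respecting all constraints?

The tasks that are forced before task 29, directly or transitively, are task 36, task 22, task 30, task 23, task 9, task 19, task 24, task 13, task 26. That's 9 tasks.
With 9 mandatory predecessors, the earliest task 29 can sit is position 9+1 = 10, and placing just those 9 first achieves it.

10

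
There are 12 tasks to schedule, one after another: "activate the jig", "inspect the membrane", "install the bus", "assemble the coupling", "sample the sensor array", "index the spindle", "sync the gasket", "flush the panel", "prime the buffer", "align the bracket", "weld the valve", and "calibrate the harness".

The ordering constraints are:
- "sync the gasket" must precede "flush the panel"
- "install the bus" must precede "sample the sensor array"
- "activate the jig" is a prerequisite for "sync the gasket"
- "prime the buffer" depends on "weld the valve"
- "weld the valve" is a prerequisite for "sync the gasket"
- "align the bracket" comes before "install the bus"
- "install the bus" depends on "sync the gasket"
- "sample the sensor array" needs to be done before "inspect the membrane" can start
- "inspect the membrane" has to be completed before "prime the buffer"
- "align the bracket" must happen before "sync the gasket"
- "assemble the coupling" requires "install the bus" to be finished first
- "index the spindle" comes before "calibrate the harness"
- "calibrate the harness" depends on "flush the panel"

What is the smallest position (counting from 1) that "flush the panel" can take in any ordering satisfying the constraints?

The tasks that are forced before "flush the panel", directly or transitively, are "activate the jig", "sync the gasket", "align the bracket", "weld the valve". That's 4 tasks.
With 4 mandatory predecessors, the earliest "flush the panel" can sit is position 4+1 = 5, and placing just those 4 first achieves it.

5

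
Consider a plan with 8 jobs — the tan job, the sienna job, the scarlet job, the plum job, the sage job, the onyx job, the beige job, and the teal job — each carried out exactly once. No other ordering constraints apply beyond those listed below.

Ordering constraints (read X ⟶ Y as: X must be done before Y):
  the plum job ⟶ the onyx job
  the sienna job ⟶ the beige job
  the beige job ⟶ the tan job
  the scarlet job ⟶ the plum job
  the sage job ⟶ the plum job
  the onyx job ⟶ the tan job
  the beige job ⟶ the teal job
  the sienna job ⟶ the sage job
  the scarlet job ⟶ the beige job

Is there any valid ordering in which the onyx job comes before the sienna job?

Following the sienna job → the sage job → the plum job → the onyx job, the sienna job must precede the onyx job in every valid ordering.
So no valid ordering can have the onyx job before the sienna job.

No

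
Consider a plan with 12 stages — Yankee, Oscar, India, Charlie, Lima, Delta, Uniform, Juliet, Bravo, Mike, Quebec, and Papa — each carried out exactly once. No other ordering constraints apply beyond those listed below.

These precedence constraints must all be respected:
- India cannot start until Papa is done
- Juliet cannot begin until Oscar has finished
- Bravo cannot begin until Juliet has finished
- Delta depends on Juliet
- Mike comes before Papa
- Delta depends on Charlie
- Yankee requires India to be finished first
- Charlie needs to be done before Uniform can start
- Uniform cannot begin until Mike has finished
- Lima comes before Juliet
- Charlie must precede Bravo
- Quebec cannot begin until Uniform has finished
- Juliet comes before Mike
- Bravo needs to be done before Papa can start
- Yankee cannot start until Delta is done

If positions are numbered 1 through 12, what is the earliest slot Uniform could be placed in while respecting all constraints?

Every stage that must precede Uniform has to come before it. Tracing all chains that end at Uniform, those stages are: Oscar, Charlie, Lima, Juliet, Mike — 5 in total.
So at minimum 5 stages come before Uniform, putting Uniform no earlier than position 6. That position is achievable by scheduling exactly those predecessors first.

6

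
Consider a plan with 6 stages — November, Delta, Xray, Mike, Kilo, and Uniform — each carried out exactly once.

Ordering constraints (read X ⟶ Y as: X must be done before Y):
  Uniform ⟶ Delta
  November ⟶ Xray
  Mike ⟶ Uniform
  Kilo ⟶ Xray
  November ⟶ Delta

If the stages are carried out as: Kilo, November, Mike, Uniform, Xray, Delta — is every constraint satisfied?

Yes

Every stated constraint is respected: Kilo sits at position 1, ahead of Xray at position 5, and each of the other listed pairs likewise has the predecessor earlier in the sequence.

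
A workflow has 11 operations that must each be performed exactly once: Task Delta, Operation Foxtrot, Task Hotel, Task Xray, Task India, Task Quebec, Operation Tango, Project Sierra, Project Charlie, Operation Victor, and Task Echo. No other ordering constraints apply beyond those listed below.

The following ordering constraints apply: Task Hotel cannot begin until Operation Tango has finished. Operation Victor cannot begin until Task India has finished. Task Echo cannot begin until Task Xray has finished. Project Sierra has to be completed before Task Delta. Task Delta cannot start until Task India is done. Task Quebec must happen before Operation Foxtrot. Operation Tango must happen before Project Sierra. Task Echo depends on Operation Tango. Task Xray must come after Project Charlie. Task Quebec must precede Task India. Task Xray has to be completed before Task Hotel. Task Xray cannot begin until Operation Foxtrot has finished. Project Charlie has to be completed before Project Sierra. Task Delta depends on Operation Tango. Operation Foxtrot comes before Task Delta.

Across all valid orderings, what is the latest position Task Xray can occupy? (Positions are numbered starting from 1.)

Following every chain forward from Task Xray, the operations that must come later are Task Hotel, Task Echo — 2 of them.
With 2 mandatory successors out of 11 operations total, the latest slot for Task Xray is 11−2 = 9, and it's reachable by doing all non-successors before Task Xray.

9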